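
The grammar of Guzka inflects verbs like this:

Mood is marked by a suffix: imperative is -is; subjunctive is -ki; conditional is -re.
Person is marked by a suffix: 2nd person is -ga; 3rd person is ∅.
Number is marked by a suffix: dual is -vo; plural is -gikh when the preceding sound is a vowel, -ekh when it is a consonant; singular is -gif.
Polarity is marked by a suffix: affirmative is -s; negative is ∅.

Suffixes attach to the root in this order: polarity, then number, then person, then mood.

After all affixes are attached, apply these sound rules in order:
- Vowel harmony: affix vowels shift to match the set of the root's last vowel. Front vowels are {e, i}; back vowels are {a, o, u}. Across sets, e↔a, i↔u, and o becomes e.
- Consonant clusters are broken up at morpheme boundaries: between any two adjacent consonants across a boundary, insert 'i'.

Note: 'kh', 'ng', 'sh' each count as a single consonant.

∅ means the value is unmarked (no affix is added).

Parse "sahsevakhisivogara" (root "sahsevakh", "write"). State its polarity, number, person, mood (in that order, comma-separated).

affirmative, dual, 2nd person, conditional

Segment: sahsevakh-s-vo-ga-re.
polarity: -s → affirmative.
number: -vo → dual.
person: -ga → 2nd person.
mood: -re → conditional.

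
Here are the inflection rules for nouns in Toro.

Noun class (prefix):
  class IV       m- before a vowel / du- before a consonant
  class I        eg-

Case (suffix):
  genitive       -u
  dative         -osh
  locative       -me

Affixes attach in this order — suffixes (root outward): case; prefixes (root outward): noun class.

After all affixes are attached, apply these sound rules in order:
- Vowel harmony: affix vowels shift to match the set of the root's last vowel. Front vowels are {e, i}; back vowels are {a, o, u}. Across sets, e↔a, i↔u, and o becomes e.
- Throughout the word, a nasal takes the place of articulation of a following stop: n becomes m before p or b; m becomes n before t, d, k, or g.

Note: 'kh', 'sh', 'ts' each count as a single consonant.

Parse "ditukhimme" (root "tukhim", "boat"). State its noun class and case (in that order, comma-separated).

Segment: du-tukhim-me.
noun class: m/du- → class IV.
case: -me → locative.

class IV, locative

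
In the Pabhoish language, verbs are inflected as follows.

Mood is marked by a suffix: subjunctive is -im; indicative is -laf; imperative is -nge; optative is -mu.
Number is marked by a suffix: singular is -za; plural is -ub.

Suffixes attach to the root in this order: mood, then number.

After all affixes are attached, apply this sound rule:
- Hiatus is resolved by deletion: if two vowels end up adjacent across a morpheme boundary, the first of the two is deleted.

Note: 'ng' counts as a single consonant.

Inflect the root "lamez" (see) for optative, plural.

lamezmub

Attach mood optative -mu → lamezmu.
Attach number plural -ub → lamezmuub.
Apply vowel deletion: lamezmuub → lamezmub.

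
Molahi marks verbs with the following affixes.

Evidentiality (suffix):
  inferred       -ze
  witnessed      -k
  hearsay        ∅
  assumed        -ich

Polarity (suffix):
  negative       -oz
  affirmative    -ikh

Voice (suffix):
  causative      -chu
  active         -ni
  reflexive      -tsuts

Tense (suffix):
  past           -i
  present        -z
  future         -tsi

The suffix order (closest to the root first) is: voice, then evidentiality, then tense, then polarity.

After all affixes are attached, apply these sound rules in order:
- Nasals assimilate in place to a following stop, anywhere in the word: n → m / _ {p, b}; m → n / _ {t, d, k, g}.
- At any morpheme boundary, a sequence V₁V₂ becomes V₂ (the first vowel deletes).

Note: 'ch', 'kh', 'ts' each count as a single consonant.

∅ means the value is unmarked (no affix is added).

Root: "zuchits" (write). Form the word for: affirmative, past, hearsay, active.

zuchitsnikh

Attach voice active -ni → zuchitsni.
evidentiality = hearsay: zero marking, form stays zuchitsni.
Attach tense past -i → zuchitsnii.
Attach polarity affirmative -ikh → zuchitsniiikh.
Nasal assimilation: no change.
Apply vowel deletion: zuchitsniiikh → zuchitsnikh.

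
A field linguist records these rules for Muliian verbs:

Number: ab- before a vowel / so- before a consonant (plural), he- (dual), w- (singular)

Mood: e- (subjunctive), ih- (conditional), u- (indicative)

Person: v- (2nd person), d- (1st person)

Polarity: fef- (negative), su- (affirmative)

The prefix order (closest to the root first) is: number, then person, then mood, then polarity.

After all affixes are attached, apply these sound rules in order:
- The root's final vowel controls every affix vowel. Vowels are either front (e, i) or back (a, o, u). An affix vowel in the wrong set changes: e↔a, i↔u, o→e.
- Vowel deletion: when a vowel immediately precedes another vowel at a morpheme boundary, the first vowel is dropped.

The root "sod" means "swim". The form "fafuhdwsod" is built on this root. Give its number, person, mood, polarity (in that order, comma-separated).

singular, 1st person, conditional, negative

Segment: fef-ih-d-w-sod.
number: w- → singular.
person: d- → 1st person.
mood: ih- → conditional.
polarity: fef- → negative.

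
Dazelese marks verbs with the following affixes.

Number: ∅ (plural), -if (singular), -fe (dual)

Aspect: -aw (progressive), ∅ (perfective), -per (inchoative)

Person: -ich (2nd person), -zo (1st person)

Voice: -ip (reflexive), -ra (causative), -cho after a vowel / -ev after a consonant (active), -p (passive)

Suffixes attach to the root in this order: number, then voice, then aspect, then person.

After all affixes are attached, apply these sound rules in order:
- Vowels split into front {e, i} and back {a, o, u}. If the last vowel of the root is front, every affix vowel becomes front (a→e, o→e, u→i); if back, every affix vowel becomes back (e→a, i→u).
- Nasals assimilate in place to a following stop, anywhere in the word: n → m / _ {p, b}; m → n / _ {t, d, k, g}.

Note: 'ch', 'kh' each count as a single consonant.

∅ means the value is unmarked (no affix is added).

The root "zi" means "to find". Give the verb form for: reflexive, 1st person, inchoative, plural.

ziipperze

number = plural: zero marking, form stays zi.
Attach voice reflexive -ip → ziip.
Attach aspect inchoative -per → ziipper.
Attach person 1st person -zo → ziipperzo.
Apply vowel harmony: ziipperzo → ziipperze.
Nasal assimilation: no change.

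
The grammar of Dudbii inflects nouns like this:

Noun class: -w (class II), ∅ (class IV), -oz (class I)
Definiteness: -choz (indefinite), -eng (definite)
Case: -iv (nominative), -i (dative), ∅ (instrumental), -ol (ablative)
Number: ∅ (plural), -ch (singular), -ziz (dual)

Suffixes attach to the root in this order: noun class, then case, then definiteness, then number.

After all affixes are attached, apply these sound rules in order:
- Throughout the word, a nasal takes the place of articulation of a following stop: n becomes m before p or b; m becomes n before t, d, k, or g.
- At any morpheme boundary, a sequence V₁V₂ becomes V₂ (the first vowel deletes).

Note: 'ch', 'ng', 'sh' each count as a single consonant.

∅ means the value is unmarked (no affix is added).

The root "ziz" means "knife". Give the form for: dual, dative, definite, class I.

zizozengziz

Attach noun class class I -oz → zizoz.
Attach case dative -i → zizozi.
Attach definiteness definite -eng → zizozieng.
Attach number dual -ziz → zizoziengziz.
Nasal assimilation: no change.
Apply vowel deletion: zizoziengziz → zizozengziz.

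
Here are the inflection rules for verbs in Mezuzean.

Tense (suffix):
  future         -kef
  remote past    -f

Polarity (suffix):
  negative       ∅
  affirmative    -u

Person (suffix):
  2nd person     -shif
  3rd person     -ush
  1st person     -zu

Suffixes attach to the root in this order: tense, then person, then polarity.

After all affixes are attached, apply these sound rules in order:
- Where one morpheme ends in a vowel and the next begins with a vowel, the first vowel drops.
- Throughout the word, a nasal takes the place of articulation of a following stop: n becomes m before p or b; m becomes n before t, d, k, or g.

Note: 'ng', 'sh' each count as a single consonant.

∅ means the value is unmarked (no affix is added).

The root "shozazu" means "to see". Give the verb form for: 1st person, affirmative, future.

shozazukefzu

Attach tense future -kef → shozazukef.
Attach person 1st person -zu → shozazukefzu.
Attach polarity affirmative -u → shozazukefzuu.
Apply vowel deletion: shozazukefzuu → shozazukefzu.
Nasal assimilation: no change.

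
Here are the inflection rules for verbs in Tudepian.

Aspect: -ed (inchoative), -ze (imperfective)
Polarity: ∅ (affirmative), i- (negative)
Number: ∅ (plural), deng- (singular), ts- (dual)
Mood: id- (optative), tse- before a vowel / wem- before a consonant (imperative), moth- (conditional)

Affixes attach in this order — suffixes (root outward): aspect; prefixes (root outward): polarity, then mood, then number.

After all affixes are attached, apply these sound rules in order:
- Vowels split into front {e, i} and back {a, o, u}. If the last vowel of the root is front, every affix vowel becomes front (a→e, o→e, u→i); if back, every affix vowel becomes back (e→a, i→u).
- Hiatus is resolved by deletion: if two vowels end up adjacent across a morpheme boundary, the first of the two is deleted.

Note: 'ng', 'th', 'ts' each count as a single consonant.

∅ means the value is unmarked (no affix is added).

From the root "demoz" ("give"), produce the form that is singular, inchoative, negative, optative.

Attach aspect inchoative -ed → demozed.
Attach polarity negative i- → idemozed.
Attach mood optative id- → ididemozed.
Attach number singular deng- → dengididemozed.
Apply vowel harmony: dengididemozed → dangududemozad.
Vowel deletion: no change.

dangududemozad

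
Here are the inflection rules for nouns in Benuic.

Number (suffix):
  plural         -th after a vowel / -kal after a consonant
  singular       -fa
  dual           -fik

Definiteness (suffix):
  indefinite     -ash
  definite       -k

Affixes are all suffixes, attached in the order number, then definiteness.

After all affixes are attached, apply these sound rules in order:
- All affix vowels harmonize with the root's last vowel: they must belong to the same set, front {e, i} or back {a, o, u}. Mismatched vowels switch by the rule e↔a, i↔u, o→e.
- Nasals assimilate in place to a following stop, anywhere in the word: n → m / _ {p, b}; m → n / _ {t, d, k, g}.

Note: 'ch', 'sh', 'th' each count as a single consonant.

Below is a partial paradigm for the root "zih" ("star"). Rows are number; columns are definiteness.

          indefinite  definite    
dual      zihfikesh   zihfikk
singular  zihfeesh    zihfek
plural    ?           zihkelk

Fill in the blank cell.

Attach number plural -kal (after consonant 'h') → zihkal.
Attach definiteness indefinite -ash → zihkalash.
Apply vowel harmony: zihkalash → zihkelesh.
Nasal assimilation: no change.

zihkelesh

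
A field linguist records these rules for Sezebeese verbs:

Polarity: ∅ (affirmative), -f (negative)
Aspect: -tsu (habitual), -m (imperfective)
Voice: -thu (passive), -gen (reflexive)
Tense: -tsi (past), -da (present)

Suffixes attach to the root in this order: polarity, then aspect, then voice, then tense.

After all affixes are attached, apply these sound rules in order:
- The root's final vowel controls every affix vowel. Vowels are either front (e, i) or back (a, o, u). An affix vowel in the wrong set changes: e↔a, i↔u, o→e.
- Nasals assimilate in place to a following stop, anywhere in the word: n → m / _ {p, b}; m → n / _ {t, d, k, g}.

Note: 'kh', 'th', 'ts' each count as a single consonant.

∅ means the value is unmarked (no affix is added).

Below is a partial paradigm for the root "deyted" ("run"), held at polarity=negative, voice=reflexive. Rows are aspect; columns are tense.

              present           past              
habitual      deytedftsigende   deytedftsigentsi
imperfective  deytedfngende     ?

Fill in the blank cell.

Attach polarity negative -f → deytedf.
Attach aspect imperfective -m → deytedfm.
Attach voice reflexive -gen → deytedfmgen.
Attach tense past -tsi → deytedfmgentsi.
Vowel harmony: no change.
Apply nasal assimilation: deytedfmgentsi → deytedfngentsi.

deytedfngentsi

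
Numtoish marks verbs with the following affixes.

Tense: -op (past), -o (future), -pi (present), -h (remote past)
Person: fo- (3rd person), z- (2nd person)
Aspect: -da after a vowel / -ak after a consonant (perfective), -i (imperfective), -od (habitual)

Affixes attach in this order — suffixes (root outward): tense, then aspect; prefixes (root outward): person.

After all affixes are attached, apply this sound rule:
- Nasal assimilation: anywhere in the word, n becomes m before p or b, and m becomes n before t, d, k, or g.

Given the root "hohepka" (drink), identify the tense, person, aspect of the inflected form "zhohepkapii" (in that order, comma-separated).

present, 2nd person, imperfective

Segment: z-hohepka-pi-i.
tense: -pi → present.
person: z- → 2nd person.
aspect: -i → imperfective.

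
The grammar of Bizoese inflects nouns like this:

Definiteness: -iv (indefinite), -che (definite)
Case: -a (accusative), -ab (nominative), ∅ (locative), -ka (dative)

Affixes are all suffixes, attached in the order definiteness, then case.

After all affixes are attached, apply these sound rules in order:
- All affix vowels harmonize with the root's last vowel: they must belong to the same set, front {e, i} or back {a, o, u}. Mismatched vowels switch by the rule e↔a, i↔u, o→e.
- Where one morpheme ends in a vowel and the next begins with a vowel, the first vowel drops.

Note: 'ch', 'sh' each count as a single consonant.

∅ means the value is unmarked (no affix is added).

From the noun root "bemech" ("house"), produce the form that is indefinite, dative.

bemechivke

Attach definiteness indefinite -iv → bemechiv.
Attach case dative -ka → bemechivka.
Apply vowel harmony: bemechivka → bemechivke.
Vowel deletion: no change.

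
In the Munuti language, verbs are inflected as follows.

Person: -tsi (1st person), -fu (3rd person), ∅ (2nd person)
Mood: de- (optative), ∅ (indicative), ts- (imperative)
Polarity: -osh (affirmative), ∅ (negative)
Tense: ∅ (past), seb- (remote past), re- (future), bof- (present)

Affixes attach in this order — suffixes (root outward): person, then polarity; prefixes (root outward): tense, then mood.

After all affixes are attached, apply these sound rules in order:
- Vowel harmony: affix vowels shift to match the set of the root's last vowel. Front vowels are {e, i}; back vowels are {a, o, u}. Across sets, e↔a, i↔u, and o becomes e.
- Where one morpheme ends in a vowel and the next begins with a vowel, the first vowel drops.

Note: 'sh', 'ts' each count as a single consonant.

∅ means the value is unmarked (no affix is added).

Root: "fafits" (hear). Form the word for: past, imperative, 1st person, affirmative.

tsfafitstsesh

tense = past: zero marking, form stays fafits.
Attach person 1st person -tsi → fafitstsi.
Attach polarity affirmative -osh → fafitstsiosh.
Attach mood imperative ts- → tsfafitstsiosh.
Apply vowel harmony: tsfafitstsiosh → tsfafitstsiesh.
Apply vowel deletion: tsfafitstsiesh → tsfafitstsesh.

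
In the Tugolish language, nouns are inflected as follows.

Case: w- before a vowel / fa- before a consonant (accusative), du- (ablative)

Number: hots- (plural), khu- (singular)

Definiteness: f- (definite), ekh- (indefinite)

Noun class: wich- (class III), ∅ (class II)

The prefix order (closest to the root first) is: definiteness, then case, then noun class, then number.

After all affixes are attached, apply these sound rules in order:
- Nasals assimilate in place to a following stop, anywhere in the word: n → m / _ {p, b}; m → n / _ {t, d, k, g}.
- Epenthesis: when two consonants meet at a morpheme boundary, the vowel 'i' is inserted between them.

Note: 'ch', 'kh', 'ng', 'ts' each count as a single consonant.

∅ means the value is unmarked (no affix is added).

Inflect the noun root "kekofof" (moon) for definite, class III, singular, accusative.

Attach definiteness definite f- → fkekofof.
Attach case accusative fa- (before consonant 'f') → fafkekofof.
Attach noun class class III wich- → wichfafkekofof.
Attach number singular khu- → khuwichfafkekofof.
Nasal assimilation: no change.
Apply epenthesis: khuwichfafkekofof → khuwichifafikekofof.

khuwichifafikekofof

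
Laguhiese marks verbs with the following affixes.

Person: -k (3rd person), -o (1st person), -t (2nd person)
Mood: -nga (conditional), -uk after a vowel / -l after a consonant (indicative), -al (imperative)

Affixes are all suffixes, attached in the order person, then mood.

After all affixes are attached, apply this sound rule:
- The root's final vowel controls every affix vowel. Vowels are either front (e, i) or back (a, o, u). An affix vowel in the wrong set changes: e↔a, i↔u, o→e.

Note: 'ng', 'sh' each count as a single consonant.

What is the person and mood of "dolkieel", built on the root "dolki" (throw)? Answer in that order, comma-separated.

1st person, imperative

Segment: dolki-o-al.
person: -o → 1st person.
mood: -al → imperative.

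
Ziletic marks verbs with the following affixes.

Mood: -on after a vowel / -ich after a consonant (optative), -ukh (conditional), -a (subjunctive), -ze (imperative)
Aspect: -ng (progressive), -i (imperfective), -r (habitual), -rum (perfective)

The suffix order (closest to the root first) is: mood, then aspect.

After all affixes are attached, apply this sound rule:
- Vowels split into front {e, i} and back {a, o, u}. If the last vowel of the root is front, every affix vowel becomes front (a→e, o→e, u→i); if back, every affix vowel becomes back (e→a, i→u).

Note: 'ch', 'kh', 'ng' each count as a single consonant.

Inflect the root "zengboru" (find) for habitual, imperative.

zengboruzar

Attach mood imperative -ze → zengboruze.
Attach aspect habitual -r → zengboruzer.
Apply vowel harmony: zengboruzer → zengboruzar.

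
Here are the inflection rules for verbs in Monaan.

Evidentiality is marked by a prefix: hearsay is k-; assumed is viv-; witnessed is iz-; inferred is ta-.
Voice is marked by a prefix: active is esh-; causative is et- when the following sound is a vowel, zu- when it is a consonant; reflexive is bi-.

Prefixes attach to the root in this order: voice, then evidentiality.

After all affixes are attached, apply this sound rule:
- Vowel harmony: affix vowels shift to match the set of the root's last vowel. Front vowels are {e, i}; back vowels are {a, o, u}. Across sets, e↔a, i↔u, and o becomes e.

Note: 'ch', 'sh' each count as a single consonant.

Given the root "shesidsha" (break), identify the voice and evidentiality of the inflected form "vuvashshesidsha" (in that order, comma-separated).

Segment: viv-esh-shesidsha.
voice: esh- → active.
evidentiality: viv- → assumed.

active, assumed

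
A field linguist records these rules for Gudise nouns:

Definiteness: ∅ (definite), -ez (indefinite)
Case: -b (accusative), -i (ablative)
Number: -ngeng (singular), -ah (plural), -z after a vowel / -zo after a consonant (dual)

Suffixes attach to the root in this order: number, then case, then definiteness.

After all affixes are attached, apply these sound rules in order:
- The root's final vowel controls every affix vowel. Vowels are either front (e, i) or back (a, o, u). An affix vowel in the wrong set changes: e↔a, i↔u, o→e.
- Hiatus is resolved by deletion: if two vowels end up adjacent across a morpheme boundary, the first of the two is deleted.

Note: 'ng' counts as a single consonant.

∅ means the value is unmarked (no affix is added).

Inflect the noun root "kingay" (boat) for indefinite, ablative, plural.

kingayahaz

Attach number plural -ah → kingayah.
Attach case ablative -i → kingayahi.
Attach definiteness indefinite -ez → kingayahiez.
Apply vowel harmony: kingayahiez → kingayahuaz.
Apply vowel deletion: kingayahuaz → kingayahaz.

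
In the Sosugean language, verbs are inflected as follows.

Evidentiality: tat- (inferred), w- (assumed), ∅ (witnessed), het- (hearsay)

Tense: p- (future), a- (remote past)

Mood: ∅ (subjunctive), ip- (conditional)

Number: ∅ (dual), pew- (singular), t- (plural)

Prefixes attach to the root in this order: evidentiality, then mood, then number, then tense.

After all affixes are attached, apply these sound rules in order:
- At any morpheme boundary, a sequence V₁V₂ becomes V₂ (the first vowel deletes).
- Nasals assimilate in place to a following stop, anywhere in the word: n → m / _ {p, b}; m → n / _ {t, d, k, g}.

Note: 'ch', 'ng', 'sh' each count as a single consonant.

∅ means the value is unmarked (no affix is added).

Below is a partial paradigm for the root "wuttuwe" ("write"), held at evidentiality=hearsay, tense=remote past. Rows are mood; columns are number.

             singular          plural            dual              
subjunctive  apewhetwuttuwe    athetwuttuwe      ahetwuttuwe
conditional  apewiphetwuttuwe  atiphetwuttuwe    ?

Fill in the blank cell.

iphetwuttuwe

Attach evidentiality hearsay het- → hetwuttuwe.
Attach mood conditional ip- → iphetwuttuwe.
number = dual: zero marking, form stays iphetwuttuwe.
Attach tense remote past a- → aiphetwuttuwe.
Apply vowel deletion: aiphetwuttuwe → iphetwuttuwe.
Nasal assimilation: no change.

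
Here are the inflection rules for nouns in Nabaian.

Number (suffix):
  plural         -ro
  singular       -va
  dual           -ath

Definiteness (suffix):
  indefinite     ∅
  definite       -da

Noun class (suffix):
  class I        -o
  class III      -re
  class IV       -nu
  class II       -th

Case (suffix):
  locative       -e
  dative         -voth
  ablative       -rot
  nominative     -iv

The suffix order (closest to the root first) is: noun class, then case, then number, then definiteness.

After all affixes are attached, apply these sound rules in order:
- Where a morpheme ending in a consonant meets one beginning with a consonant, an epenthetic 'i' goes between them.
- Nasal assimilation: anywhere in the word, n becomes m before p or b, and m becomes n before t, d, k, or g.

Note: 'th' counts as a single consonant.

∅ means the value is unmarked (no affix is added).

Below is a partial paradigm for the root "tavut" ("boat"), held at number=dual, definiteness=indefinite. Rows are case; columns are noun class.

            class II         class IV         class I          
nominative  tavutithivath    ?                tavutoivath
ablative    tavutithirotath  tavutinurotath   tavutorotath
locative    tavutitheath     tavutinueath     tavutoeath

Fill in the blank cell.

Attach noun class class IV -nu → tavutnu.
Attach case nominative -iv → tavutnuiv.
Attach number dual -ath → tavutnuivath.
definiteness = indefinite: zero marking, form stays tavutnuivath.
Apply epenthesis: tavutnuivath → tavutinuivath.
Nasal assimilation: no change.

tavutinuivath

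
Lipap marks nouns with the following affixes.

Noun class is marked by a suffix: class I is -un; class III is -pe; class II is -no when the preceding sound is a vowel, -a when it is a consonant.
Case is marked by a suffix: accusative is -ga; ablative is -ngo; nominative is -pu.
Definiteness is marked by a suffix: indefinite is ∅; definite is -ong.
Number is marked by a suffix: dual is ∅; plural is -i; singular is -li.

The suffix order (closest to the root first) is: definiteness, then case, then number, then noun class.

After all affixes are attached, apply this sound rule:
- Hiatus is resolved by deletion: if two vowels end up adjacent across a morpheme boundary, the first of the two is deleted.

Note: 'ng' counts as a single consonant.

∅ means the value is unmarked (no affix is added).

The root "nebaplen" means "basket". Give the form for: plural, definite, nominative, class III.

Attach definiteness definite -ong → nebaplenong.
Attach case nominative -pu → nebaplenongpu.
Attach number plural -i → nebaplenongpui.
Attach noun class class III -pe → nebaplenongpuipe.
Apply vowel deletion: nebaplenongpuipe → nebaplenongpipe.

nebaplenongpipe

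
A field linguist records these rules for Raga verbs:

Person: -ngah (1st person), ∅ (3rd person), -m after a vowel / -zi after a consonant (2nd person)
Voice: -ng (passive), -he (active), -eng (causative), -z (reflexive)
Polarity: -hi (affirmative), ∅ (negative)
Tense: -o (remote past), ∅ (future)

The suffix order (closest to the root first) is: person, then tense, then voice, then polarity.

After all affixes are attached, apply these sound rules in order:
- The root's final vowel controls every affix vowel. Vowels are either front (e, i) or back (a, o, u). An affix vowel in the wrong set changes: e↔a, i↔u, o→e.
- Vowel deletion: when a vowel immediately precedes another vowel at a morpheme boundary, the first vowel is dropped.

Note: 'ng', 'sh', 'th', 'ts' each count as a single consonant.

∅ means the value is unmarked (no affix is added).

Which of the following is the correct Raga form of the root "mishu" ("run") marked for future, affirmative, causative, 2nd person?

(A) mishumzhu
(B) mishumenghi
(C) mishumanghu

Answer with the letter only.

Attach person 2nd person -m (after vowel 'u') → mishum.
tense = future: zero marking, form stays mishum.
Attach voice causative -eng → mishumeng.
Attach polarity affirmative -hi → mishumenghi.
Apply vowel harmony: mishumenghi → mishumanghu.
Vowel deletion: no change.
So the correct form is mishumanghu, option (C).
(B) mishumenghi is wrong: it fails to apply the sound rule(s).
(A) mishumzhu is wrong: it uses reflexive instead of causative for voice.

C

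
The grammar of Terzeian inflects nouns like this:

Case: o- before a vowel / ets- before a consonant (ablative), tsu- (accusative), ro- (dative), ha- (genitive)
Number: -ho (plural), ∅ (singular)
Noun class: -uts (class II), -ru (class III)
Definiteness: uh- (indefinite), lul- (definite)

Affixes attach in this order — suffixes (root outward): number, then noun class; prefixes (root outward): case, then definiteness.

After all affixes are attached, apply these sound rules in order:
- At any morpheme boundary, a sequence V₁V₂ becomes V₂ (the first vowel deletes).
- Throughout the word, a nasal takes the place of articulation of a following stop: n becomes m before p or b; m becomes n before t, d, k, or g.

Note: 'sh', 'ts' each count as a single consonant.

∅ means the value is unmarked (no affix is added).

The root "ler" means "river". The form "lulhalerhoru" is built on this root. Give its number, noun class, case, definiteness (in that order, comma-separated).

Segment: lul-ha-ler-ho-ru.
number: -ho → plural.
noun class: -ru → class III.
case: ha- → genitive.
definiteness: lul- → definite.

plural, class III, genitive, definite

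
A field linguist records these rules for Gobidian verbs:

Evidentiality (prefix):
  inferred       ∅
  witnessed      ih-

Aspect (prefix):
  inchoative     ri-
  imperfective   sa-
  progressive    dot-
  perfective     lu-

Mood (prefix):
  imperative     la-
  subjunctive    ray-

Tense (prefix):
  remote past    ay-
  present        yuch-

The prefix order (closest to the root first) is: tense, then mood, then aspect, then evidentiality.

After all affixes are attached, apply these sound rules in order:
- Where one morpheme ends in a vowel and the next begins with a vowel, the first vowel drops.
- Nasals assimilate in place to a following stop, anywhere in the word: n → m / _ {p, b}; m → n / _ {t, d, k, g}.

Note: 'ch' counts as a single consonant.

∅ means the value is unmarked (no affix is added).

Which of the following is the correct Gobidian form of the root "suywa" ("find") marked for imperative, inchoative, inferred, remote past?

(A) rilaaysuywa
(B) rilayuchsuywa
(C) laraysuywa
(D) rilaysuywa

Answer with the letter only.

Attach tense remote past ay- → aysuywa.
Attach mood imperative la- → laaysuywa.
Attach aspect inchoative ri- → rilaaysuywa.
evidentiality = inferred: zero marking, form stays rilaaysuywa.
Apply vowel deletion: rilaaysuywa → rilaysuywa.
Nasal assimilation: no change.
So the correct form is rilaysuywa, option (D).
(A) rilaaysuywa is wrong: it fails to apply the sound rule(s).
(C) laraysuywa is wrong: it has the affixes in the wrong order.
(B) rilayuchsuywa is wrong: it uses present instead of remote past for tense.

D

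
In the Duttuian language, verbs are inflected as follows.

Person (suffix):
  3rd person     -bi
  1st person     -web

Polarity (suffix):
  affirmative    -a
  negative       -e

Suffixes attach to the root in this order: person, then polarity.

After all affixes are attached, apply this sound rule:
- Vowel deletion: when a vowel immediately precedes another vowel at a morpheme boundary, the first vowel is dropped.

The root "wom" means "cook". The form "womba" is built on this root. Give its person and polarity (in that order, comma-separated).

Segment: wom-bi-a.
person: -bi → 3rd person.
polarity: -a → affirmative.

3rd person, affirmative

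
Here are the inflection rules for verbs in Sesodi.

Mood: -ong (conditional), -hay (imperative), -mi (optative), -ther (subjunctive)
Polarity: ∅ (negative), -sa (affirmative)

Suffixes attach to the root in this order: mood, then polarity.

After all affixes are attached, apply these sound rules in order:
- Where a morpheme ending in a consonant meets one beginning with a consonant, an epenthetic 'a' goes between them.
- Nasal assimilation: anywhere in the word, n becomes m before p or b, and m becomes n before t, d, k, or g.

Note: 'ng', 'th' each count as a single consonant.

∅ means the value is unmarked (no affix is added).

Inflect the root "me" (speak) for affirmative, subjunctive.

metherasa

Attach mood subjunctive -ther → mether.
Attach polarity affirmative -sa → methersa.
Apply epenthesis: methersa → metherasa.
Nasal assimilation: no change.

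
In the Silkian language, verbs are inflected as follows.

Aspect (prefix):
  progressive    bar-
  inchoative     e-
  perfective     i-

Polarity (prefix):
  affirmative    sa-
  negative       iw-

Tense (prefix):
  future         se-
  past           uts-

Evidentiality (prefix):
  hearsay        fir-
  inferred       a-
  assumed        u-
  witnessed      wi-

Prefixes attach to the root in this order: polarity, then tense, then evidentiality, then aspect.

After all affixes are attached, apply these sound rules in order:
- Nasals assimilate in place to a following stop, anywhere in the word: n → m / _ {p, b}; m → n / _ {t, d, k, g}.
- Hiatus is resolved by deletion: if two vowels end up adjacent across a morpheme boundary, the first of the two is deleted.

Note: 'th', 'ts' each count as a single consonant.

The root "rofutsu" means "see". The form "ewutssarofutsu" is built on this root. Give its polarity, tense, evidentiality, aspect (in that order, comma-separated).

affirmative, past, witnessed, inchoative

Segment: e-wi-uts-sa-rofutsu.
polarity: sa- → affirmative.
tense: uts- → past.
evidentiality: wi- → witnessed.
aspect: e- → inchoative.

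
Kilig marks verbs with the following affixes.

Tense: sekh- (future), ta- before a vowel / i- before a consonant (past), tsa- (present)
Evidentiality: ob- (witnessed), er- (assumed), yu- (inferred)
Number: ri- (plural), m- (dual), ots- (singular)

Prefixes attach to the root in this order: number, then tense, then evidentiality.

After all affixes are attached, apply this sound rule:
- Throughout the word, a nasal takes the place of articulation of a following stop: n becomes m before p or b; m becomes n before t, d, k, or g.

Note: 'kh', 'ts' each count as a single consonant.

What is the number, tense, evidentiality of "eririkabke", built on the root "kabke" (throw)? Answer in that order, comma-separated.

plural, past, assumed

Segment: er-i-ri-kabke.
number: ri- → plural.
tense: ta/i- → past.
evidentiality: er- → assumed.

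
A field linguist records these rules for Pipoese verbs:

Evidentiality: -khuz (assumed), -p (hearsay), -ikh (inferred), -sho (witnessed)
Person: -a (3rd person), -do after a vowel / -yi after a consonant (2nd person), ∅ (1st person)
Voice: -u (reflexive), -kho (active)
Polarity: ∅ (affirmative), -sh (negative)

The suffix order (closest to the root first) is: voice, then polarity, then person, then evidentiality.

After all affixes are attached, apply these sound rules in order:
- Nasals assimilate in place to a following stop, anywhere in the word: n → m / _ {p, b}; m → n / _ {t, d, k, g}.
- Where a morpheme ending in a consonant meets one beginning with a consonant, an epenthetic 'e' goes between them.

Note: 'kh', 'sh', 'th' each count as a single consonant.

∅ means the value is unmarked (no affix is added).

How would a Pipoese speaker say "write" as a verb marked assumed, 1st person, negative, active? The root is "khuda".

khudakhoshekhuz

Attach voice active -kho → khudakho.
Attach polarity negative -sh → khudakhosh.
person = 1st person: zero marking, form stays khudakhosh.
Attach evidentiality assumed -khuz → khudakhoshkhuz.
Nasal assimilation: no change.
Apply epenthesis: khudakhoshkhuz → khudakhoshekhuz.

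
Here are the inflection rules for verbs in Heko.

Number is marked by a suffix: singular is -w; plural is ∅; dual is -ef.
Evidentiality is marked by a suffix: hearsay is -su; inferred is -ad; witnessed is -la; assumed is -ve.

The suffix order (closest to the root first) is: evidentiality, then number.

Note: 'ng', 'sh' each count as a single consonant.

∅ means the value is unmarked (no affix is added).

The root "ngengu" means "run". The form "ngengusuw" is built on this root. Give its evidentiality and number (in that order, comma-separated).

hearsay, singular

Segment: ngengu-su-w.
evidentiality: -su → hearsay.
number: -w → singular.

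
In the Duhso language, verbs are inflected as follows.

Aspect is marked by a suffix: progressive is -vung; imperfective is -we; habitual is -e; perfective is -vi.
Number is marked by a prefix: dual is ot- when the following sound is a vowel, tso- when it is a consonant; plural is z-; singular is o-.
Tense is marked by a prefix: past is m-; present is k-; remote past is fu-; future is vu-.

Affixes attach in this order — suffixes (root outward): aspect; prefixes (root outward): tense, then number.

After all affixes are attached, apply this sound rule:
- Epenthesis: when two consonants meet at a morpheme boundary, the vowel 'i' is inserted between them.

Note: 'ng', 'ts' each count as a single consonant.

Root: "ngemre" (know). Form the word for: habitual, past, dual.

tsomingemree

Attach aspect habitual -e → ngemree.
Attach tense past m- → mngemree.
Attach number dual tso- (before consonant 'm') → tsomngemree.
Apply epenthesis: tsomngemree → tsomingemree.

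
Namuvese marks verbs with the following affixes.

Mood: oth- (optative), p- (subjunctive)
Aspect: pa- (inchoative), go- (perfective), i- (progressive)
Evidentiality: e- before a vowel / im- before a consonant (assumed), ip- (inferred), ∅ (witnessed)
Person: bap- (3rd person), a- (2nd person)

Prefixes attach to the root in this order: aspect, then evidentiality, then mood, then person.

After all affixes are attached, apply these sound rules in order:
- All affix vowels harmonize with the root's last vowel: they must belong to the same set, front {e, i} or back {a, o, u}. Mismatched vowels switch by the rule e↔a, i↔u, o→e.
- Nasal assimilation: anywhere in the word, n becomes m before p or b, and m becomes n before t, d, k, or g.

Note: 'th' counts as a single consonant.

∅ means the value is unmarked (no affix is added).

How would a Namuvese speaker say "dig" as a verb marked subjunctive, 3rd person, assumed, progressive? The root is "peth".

Attach aspect progressive i- → ipeth.
Attach evidentiality assumed e- (before vowel 'i') → eipeth.
Attach mood subjunctive p- → peipeth.
Attach person 3rd person bap- → bappeipeth.
Apply vowel harmony: bappeipeth → beppeipeth.
Nasal assimilation: no change.

beppeipeth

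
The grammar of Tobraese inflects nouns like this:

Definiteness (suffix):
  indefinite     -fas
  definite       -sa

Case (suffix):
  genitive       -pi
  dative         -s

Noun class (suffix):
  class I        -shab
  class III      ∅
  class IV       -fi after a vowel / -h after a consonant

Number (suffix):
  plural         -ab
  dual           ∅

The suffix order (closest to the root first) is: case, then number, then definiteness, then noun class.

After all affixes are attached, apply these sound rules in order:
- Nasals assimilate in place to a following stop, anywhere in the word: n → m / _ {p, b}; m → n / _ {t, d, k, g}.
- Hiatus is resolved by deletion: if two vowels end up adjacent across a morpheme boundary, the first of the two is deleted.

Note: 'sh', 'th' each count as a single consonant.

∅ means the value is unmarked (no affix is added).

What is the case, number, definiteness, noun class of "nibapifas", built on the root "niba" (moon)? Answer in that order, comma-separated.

Segment: niba-pi-fas.
case: -pi → genitive.
number: ∅ → dual.
definiteness: -fas → indefinite.
noun class: ∅ → class III.

genitive, dual, indefinite, class III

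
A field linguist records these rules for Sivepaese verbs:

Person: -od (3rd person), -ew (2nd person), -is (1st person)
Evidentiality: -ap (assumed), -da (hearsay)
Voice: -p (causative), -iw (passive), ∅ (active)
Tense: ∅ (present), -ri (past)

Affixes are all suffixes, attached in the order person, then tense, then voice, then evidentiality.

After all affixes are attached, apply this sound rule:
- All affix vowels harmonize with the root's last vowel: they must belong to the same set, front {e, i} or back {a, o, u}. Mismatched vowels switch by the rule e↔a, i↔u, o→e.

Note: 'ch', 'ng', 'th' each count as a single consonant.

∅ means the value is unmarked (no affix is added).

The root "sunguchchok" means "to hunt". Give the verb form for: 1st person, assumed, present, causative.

sunguchchokuspap

Attach person 1st person -is → sunguchchokis.
tense = present: zero marking, form stays sunguchchokis.
Attach voice causative -p → sunguchchokisp.
Attach evidentiality assumed -ap → sunguchchokispap.
Apply vowel harmony: sunguchchokispap → sunguchchokuspap.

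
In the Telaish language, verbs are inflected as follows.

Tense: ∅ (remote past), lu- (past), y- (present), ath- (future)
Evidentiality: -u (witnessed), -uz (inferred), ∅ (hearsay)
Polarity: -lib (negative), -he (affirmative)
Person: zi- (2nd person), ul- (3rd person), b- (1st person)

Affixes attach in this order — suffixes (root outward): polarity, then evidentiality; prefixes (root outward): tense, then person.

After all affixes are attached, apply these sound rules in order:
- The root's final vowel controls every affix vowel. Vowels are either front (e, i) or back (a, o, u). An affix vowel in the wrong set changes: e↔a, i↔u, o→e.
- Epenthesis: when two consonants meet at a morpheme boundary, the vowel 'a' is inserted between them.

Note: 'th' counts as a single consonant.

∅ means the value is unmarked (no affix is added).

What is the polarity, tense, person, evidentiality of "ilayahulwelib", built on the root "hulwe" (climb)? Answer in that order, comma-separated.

negative, present, 3rd person, hearsay

Segment: ul-y-hulwe-lib.
polarity: -lib → negative.
tense: y- → present.
person: ul- → 3rd person.
evidentiality: ∅ → hearsay.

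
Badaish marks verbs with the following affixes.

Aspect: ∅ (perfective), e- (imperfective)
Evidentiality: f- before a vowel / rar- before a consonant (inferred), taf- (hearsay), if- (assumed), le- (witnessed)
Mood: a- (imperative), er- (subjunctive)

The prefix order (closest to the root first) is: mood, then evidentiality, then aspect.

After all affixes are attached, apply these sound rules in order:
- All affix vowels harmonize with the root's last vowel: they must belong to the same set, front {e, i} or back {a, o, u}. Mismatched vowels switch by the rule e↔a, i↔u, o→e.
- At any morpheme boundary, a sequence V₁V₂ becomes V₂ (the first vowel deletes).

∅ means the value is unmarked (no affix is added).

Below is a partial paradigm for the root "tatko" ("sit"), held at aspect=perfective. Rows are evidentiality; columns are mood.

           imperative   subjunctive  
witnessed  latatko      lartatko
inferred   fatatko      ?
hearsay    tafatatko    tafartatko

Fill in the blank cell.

Attach mood subjunctive er- → ertatko.
Attach evidentiality inferred f- (before vowel 'e') → fertatko.
aspect = perfective: zero marking, form stays fertatko.
Apply vowel harmony: fertatko → fartatko.
Vowel deletion: no change.

fartatko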